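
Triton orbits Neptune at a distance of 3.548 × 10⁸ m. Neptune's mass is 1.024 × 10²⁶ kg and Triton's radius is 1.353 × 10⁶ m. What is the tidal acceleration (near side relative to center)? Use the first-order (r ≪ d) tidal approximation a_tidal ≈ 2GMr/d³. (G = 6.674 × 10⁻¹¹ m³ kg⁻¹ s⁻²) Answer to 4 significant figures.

4.141 × 10⁻⁴ m/s²

Since r ≪ d, expand the inverse-square field across one radius to get the leading 2GMr/d³ term.
a_tidal = 2GMr/d³
        = 2 × (6.674 × 10⁻¹¹) × (1.024 × 10²⁶) × (1.353 × 10⁶) / (3.548 × 10⁸)³
        = 4.141 × 10⁻⁴ m/s²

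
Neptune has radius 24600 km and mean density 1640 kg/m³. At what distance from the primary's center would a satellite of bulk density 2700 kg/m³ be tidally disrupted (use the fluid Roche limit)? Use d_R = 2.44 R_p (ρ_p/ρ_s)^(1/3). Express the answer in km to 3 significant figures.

50800 km

d_R = 2.44 × 24600 km × (1640/2700)^(1/3)
    = 50800 km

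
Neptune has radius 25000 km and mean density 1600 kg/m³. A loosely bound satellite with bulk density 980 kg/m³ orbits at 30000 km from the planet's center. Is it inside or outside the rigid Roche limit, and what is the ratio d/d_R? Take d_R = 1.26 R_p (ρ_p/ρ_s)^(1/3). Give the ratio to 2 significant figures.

d_R = 1.26 × (25000 km) × (1600/980)^(1/3) = 37090 km
d/d_R = (30000) / (37090) = 0.81
Since d/d_R < 1, the body is inside the Roche limit.

inside; d/d_R ≈ 0.81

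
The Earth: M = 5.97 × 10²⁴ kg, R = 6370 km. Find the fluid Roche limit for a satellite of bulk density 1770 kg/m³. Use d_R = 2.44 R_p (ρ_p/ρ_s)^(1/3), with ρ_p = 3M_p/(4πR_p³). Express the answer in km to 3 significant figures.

22700 km

ρ_p = 3M_p/(4πR_p³) = 3 × (5.97 × 10²⁴) / (4π × (6.37 × 10⁶ m)³) = 5510 kg/m³
d_R = 2.44 × 6370 km × (5510/1770)^(1/3)
    = 22700 km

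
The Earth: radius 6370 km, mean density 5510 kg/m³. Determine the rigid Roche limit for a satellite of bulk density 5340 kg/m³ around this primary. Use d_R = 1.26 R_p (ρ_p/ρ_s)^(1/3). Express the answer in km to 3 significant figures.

8110 km

d_R = 1.26 × 6370 km × (5510/5340)^(1/3)
    = 8110 km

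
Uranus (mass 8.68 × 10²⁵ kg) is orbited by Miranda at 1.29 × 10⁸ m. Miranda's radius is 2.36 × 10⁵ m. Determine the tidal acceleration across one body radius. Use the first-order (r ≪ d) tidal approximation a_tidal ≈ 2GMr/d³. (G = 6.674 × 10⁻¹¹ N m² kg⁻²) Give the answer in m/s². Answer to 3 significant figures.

a_tidal = 2GMr/d³
        = 2 × (6.674 × 10⁻¹¹) × (8.68 × 10²⁵) × (2.36 × 10⁵) / (1.29 × 10⁸)³
        = 1.27 × 10⁻³ m/s²

1.27 × 10⁻³ m/s²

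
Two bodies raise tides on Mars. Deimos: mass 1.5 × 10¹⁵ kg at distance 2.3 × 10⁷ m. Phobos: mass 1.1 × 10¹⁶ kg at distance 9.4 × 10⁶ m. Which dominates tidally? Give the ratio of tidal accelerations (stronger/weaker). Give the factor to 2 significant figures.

Phobos, by a factor of ≈ 110

Compare M/d³ for the two perturbers:
Deimos: (1.5 × 10¹⁵) / (2.3 × 10⁷)³ = 1.233 × 10⁻⁷
Phobos: (1.1 × 10¹⁶) / (9.4 × 10⁶)³ = 1.324 × 10⁻⁵
Ratio (larger/smaller) = 110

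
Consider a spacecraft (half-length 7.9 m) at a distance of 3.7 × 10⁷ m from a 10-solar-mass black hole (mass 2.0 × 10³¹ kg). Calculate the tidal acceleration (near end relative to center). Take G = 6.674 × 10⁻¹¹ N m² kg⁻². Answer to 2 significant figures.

4.2 × 10⁻¹ m/s²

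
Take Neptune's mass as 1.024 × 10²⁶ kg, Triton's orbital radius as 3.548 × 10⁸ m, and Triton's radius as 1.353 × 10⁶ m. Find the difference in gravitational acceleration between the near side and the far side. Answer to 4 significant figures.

8.281 × 10⁻⁴ m/s²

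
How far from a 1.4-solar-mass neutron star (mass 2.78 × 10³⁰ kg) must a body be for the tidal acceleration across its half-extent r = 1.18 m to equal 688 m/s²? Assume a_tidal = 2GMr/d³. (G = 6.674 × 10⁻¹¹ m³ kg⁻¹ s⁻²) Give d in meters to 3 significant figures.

2GMr/d³ = a_tidal  ⇒  d = (2GMr / a_tidal)^(1/3)
d = (2 × 6.674×10⁻¹¹ × (2.78 × 10³⁰) × (1.18) / (688))^(1/3)
  = 8.60 × 10⁵ m

8.60 × 10⁵ m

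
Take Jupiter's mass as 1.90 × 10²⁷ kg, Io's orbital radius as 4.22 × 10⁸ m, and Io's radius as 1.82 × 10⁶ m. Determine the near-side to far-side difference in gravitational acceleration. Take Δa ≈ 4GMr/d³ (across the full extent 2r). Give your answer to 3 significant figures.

1.23 × 10⁻² m/s²

a_tidal = 4GMr/d³
        = 4 × (6.674 × 10⁻¹¹) × (1.90 × 10²⁷) × (1.82 × 10⁶) / (4.22 × 10⁸)³
        = 1.23 × 10⁻² m/s²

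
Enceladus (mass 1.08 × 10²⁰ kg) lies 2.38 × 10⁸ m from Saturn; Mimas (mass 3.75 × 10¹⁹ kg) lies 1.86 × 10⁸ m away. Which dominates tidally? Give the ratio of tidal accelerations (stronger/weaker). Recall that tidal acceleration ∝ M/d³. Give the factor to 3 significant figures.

Compare M/d³ for the two perturbers:
Enceladus: (1.08 × 10²⁰) / (2.38 × 10⁸)³ = 8.011 × 10⁻⁶
Mimas: (3.75 × 10¹⁹) / (1.86 × 10⁸)³ = 5.828 × 10⁻⁶
Ratio (larger/smaller) = 1.37

Enceladus, by a factor of ≈ 1.37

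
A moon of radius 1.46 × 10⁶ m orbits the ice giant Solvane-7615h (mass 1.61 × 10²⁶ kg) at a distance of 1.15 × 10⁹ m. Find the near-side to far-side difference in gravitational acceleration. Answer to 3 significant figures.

Differencing GM/(d−r)² and GM/(d+r)² to first order in r/d gives 4GMr/d³.
a_tidal = 4GMr/d³
        = 4 × (6.674 × 10⁻¹¹) × (1.61 × 10²⁶) × (1.46 × 10⁶) / (1.15 × 10⁹)³
        = 4.13 × 10⁻⁵ m/s²

4.13 × 10⁻⁵ m/s²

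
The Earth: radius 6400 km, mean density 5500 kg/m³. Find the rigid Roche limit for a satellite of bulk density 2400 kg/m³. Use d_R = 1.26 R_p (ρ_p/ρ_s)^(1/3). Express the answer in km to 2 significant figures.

11000 km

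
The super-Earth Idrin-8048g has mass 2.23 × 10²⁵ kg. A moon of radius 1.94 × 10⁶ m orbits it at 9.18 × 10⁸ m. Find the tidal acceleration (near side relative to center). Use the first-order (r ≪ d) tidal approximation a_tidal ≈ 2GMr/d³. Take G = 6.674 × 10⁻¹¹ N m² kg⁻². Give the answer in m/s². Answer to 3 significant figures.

Differencing GM/(d−r)² and GM/d² to first order in r/d gives 2GMr/d³.
Δg = 2GMr/d³
   = 2 × (6.674 × 10⁻¹¹) × (2.23 × 10²⁵) × (1.94 × 10⁶) / (9.18 × 10⁸)³
   = 7.46 × 10⁻⁶ m/s²

7.46 × 10⁻⁶ m/s²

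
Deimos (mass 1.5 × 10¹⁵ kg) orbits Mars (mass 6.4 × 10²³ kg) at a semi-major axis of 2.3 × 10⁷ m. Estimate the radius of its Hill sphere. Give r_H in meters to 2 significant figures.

2.1 × 10⁴ m

r_H ≈ a (m/3M)^(1/3)
    = (2.3 × 10⁷) × (1.5 × 10¹⁵ / (3 × 6.4 × 10²³))^(1/3)
    = 2.1 × 10⁴ m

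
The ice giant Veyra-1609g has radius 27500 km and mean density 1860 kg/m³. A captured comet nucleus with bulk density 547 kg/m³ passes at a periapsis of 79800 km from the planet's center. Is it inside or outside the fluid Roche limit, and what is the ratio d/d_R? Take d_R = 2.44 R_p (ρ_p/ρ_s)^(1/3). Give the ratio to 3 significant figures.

inside; d/d_R ≈ 0.791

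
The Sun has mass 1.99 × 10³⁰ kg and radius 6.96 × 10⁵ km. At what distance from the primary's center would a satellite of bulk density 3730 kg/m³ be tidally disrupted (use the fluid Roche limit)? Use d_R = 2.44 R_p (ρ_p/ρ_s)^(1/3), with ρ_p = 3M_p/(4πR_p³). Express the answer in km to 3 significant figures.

1.23 × 10⁶ km

ρ_p = 3M_p/(4πR_p³) = 3 × (1.99 × 10³⁰) / (4π × (6.96 × 10⁸ m)³) = 1410 kg/m³
d_R = 2.44 × 6.96 × 10⁵ km × (1410/3730)^(1/3)
    = 1.23 × 10⁶ km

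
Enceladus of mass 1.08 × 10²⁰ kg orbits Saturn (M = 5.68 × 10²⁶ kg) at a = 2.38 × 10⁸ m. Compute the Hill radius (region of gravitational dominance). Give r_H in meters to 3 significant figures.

r_H ≈ a (m/3M)^(1/3)
    = (2.38 × 10⁸) × (1.08 × 10²⁰ / (3 × 5.68 × 10²⁶))^(1/3)
    = 9.49 × 10⁵ m

9.49 × 10⁵ m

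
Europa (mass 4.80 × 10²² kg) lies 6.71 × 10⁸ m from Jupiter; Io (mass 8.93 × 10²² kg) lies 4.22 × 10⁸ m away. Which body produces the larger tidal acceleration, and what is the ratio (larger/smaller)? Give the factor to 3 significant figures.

Compare M/d³ for the two perturbers:
Europa: (4.80 × 10²²) / (6.71 × 10⁸)³ = 1.589 × 10⁻⁴
Io: (8.93 × 10²²) / (4.22 × 10⁸)³ = 1.188 × 10⁻³
Ratio (larger/smaller) = 7.48

Io, by a factor of ≈ 7.48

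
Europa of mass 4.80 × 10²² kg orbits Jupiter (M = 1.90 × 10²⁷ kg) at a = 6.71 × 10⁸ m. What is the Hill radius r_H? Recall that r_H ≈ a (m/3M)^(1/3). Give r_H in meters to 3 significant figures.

1.37 × 10⁷ m

r_H ≈ a (m/3M)^(1/3)
    = (6.71 × 10⁸) × (4.80 × 10²² / (3 × 1.90 × 10²⁷))^(1/3)
    = 1.37 × 10⁷ m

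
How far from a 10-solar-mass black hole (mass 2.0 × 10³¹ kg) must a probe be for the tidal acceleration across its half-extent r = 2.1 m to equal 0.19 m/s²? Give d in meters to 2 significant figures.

3.1 × 10⁷ m

2GMr/d³ = a_tidal  ⇒  d = (2GMr / a_tidal)^(1/3)
d = (2 × 6.674×10⁻¹¹ × (2.0 × 10³¹) × (2.1) / (0.19))^(1/3)
  = 3.1 × 10⁷ m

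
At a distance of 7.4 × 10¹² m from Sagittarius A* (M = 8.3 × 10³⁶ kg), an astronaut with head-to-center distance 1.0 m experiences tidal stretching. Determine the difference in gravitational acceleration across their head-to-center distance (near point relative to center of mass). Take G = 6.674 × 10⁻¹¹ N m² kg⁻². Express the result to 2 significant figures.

2.7 × 10⁻¹² m/s²

Δg = 2GMr/d³
   = 2 × (6.674 × 10⁻¹¹) × (8.3 × 10³⁶) × (1.0) / (7.4 × 10¹²)³
   = 2.7 × 10⁻¹² m/s²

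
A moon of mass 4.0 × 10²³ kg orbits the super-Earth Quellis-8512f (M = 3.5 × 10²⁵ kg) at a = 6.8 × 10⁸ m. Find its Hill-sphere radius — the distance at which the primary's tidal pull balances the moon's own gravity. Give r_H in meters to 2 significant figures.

1.1 × 10⁸ m

r_H ≈ a (m/3M)^(1/3)
    = (6.8 × 10⁸) × (4.0 × 10²³ / (3 × 3.5 × 10²⁵))^(1/3)
    = 1.1 × 10⁸ m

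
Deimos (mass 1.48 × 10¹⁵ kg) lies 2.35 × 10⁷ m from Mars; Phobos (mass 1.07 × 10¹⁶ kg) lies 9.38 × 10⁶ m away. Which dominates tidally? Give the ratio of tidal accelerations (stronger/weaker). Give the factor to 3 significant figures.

The tide-raising term goes as M/d³ (the gradient of a 1/d² field).
Deimos: (1.48 × 10¹⁵) / (2.35 × 10⁷)³ = 1.140 × 10⁻⁷
Phobos: (1.07 × 10¹⁶) / (9.38 × 10⁶)³ = 1.297 × 10⁻⁵
Ratio (larger/smaller) = 114

Phobos, by a factor of ≈ 114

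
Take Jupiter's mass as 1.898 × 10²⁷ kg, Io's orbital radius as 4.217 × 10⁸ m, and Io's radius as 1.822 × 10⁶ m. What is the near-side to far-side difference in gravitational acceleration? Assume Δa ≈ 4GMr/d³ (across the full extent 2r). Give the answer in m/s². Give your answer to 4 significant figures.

1.231 × 10⁻² m/s²

Δg = 4GMr/d³
   = 4 × (6.674 × 10⁻¹¹) × (1.898 × 10²⁷) × (1.822 × 10⁶) / (4.217 × 10⁸)³
   = 1.231 × 10⁻² m/s²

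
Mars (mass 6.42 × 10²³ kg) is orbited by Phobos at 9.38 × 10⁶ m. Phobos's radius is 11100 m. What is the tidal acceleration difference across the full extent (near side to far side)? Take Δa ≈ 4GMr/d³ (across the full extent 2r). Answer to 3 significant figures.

Δg = 4GMr/d³
   = 4 × (6.674 × 10⁻¹¹) × (6.42 × 10²³) × (11100) / (9.38 × 10⁶)³
   = 2.31 × 10⁻³ m/s²

2.31 × 10⁻³ m/s²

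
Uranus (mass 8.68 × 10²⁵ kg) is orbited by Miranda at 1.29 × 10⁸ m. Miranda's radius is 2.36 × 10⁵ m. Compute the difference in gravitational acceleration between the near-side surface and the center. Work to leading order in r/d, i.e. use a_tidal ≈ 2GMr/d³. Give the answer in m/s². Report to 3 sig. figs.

a_tidal = 2GMr/d³
        = 2 × (6.674 × 10⁻¹¹) × (8.68 × 10²⁵) × (2.36 × 10⁵) / (1.29 × 10⁸)³
        = 1.27 × 10⁻³ m/s²

1.27 × 10⁻³ m/s²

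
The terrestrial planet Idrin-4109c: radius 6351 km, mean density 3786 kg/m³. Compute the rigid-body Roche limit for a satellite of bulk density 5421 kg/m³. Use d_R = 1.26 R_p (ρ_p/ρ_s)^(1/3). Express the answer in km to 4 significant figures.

7100 km

d_R = 1.26 × 6351 km × (3786/5421)^(1/3)
    = 7100 km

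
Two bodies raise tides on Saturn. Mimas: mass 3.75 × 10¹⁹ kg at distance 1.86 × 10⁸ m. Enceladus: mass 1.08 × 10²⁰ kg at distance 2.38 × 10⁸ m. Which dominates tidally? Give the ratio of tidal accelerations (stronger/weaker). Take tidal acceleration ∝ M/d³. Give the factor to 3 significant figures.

Tidal stretch scales as M/d³; compute that for each body.
Mimas: (3.75 × 10¹⁹) / (1.86 × 10⁸)³ = 5.828 × 10⁻⁶
Enceladus: (1.08 × 10²⁰) / (2.38 × 10⁸)³ = 8.011 × 10⁻⁶
Ratio (larger/smaller) = 1.37

Enceladus, by a factor of ≈ 1.37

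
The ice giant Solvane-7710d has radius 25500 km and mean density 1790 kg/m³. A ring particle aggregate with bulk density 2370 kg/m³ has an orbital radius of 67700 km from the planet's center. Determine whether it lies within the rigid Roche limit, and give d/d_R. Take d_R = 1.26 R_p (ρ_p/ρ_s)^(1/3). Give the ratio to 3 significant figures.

d_R = 1.26 × (25500 km) × (1790/2370)^(1/3) = 29260 km
d/d_R = (67700) / (29260) = 2.31
Since d/d_R > 1, the body is outside the Roche limit.

outside; d/d_R ≈ 2.31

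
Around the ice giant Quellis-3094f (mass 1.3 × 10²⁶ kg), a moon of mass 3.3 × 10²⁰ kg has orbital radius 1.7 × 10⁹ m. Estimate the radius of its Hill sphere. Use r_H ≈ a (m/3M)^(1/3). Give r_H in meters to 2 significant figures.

1.6 × 10⁷ m

r_H ≈ a (m/3M)^(1/3)
    = (1.7 × 10⁹) × (3.3 × 10²⁰ / (3 × 1.3 × 10²⁶))^(1/3)
    = 1.6 × 10⁷ m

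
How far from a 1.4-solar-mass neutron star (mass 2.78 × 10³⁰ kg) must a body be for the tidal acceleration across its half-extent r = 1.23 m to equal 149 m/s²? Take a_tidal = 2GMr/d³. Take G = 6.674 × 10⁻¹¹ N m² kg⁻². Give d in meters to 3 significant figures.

1.45 × 10⁶ m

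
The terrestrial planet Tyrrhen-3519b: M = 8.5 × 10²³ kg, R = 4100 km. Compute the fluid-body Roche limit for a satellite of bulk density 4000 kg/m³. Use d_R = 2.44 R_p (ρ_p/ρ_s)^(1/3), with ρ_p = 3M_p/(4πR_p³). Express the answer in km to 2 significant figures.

9000 km

ρ_p = 3M_p/(4πR_p³) = 3 × (8.5 × 10²³) / (4π × (4.1 × 10⁶ m)³) = 2900 kg/m³
d_R = 2.44 × 4100 km × (2900/4000)^(1/3)
    = 9000 km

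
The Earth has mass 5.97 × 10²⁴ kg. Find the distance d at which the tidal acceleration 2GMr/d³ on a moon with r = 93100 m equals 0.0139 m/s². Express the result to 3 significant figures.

2GMr/d³ = a_tidal  ⇒  d = (2GMr / a_tidal)^(1/3)
d = (2 × 6.674×10⁻¹¹ × (5.97 × 10²⁴) × (93100) / (0.0139))^(1/3)
  = 1.75 × 10⁷ m

1.75 × 10⁷ m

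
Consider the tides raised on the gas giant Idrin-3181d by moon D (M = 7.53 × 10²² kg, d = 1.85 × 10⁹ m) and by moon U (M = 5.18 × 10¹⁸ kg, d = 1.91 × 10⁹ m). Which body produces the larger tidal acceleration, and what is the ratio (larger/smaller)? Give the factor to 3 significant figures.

Moon D, by a factor of ≈ 16000

Tidal acceleration ∝ M/d³, so compare M/d³ for each.
Moon D: (7.53 × 10²²) / (1.85 × 10⁹)³ = 1.189 × 10⁻⁵
Moon U: (5.18 × 10¹⁸) / (1.91 × 10⁹)³ = 7.434 × 10⁻¹⁰
Ratio (larger/smaller) = 16000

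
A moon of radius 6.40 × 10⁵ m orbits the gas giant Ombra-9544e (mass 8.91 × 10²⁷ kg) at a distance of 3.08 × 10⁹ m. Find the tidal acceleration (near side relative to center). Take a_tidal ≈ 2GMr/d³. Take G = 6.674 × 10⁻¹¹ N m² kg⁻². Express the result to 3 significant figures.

Δg = 2GMr/d³
   = 2 × (6.674 × 10⁻¹¹) × (8.91 × 10²⁷) × (6.40 × 10⁵) / (3.08 × 10⁹)³
   = 2.61 × 10⁻⁵ m/s²

2.61 × 10⁻⁵ m/s²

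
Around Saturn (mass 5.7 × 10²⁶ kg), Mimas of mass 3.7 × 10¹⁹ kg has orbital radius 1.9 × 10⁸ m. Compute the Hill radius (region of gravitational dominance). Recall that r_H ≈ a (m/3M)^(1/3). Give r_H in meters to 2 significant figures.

r_H ≈ a (m/3M)^(1/3)
    = (1.9 × 10⁸) × (3.7 × 10¹⁹ / (3 × 5.7 × 10²⁶))^(1/3)
    = 5.3 × 10⁵ m

5.3 × 10⁵ m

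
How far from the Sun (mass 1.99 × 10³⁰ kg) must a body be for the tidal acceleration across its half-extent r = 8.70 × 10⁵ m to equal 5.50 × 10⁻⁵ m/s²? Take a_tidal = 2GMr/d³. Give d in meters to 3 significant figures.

1.61 × 10¹⁰ m

2GMr/d³ = a_tidal  ⇒  d = (2GMr / a_tidal)^(1/3)
d = (2 × 6.674×10⁻¹¹ × (1.99 × 10³⁰) × (8.70 × 10⁵) / (5.50 × 10⁻⁵))^(1/3)
  = 1.61 × 10¹⁰ m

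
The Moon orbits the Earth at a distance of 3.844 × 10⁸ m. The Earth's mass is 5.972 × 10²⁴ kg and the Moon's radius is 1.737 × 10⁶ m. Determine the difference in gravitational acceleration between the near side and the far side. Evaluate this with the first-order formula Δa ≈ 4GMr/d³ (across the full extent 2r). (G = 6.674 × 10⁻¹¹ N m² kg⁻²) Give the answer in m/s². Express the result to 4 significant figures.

Δa = 4GMr/d³
   = 4 × (6.674 × 10⁻¹¹) × (5.972 × 10²⁴) × (1.737 × 10⁶) / (3.844 × 10⁸)³
   = 4.875 × 10⁻⁵ m/s²

4.875 × 10⁻⁵ m/s²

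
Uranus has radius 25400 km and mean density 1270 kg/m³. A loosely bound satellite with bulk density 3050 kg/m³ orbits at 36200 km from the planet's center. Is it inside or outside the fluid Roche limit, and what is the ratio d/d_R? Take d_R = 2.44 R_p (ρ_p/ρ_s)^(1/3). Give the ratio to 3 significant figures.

d_R = 2.44 × (25400 km) × (1270/3050)^(1/3) = 46280 km
d/d_R = (36200) / (46280) = 0.782
Since d/d_R < 1, the body is inside the Roche limit.

inside; d/d_R ≈ 0.782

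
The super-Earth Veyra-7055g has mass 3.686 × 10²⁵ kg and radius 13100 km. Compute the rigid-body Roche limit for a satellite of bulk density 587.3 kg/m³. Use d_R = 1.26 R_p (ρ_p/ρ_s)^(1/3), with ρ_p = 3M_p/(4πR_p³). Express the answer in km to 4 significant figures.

31060 km

ρ_p = 3M_p/(4πR_p³) = 3 × (3.686 × 10²⁵) / (4π × (1.310 × 10⁷ m)³) = 3914 kg/m³
d_R = 1.26 × 13100 km × (3914/587.3)^(1/3)
    = 31060 km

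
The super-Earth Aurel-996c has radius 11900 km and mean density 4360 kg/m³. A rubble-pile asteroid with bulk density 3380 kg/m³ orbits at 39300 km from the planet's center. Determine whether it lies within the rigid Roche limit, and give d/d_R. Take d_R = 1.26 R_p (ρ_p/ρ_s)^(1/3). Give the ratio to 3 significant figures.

outside; d/d_R ≈ 2.41

d_R = 1.26 × (11900 km) × (4360/3380)^(1/3) = 16320 km
d/d_R = (39300) / (16320) = 2.41
Since d/d_R > 1, the body is outside the Roche limit.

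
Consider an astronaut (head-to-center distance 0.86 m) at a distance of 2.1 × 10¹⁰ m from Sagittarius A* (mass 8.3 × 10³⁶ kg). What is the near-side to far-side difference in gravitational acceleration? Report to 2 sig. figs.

2.1 × 10⁻⁴ m/s²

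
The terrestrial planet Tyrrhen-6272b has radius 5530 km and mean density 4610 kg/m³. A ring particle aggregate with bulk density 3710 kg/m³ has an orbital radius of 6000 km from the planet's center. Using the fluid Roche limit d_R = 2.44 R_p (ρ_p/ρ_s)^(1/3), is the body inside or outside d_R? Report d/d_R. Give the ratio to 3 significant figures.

d_R = 2.44 × (5530 km) × (4610/3710)^(1/3) = 14510 km
d/d_R = (6000) / (14510) = 0.414
Since d/d_R < 1, the body is inside the Roche limit.

inside; d/d_R ≈ 0.414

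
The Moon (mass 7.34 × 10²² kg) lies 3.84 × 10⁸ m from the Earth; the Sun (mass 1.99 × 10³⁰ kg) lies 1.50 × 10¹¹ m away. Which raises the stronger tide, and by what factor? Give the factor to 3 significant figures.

Tidal stretch scales as M/d³; compute that for each body.
The Moon: (7.34 × 10²²) / (3.84 × 10⁸)³ = 1.296 × 10⁻³
The Sun: (1.99 × 10³⁰) / (1.50 × 10¹¹)³ = 5.896 × 10⁻⁴
Ratio (larger/smaller) = 2.20

The Moon, by a factor of ≈ 2.20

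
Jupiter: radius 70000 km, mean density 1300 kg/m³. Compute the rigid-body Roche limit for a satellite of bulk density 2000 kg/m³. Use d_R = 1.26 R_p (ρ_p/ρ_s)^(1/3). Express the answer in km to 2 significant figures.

76000 km

d_R = 1.26 × 70000 km × (1300/2000)^(1/3)
    = 76000 km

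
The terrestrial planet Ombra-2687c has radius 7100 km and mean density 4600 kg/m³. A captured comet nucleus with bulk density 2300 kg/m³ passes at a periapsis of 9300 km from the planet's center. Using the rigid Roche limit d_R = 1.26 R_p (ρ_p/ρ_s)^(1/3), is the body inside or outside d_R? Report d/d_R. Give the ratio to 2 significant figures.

d_R = 1.26 × (7100 km) × (4600/2300)^(1/3) = 11270 km
d/d_R = (9300) / (11270) = 0.83
Since d/d_R < 1, the body is inside the Roche limit.

inside; d/d_R ≈ 0.83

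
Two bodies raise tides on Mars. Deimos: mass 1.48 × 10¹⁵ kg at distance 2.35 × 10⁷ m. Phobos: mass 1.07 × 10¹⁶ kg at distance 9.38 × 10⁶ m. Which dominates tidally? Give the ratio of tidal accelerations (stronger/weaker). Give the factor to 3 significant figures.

Phobos, by a factor of ≈ 114

The tide-raising term goes as M/d³ (the gradient of a 1/d² field).
Deimos: (1.48 × 10¹⁵) / (2.35 × 10⁷)³ = 1.140 × 10⁻⁷
Phobos: (1.07 × 10¹⁶) / (9.38 × 10⁶)³ = 1.297 × 10⁻⁵
Ratio (larger/smaller) = 114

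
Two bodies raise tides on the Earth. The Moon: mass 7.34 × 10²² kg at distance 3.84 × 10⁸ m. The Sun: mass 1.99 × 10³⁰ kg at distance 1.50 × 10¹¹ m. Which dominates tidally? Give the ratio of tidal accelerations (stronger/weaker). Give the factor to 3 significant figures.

The Moon, by a factor of ≈ 2.20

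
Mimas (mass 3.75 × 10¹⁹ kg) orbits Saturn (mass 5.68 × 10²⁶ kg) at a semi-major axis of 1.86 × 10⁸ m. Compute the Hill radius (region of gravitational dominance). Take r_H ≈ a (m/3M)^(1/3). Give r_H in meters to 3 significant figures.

r_H ≈ a (m/3M)^(1/3)
    = (1.86 × 10⁸) × (3.75 × 10¹⁹ / (3 × 5.68 × 10²⁶))^(1/3)
    = 5.21 × 10⁵ m

5.21 × 10⁵ m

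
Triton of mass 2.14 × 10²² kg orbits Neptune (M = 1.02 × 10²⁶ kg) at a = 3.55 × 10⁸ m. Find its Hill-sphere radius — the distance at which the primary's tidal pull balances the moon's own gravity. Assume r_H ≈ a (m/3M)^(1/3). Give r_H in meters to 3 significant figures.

1.46 × 10⁷ m

r_H ≈ a (m/3M)^(1/3)
    = (3.55 × 10⁸) × (2.14 × 10²² / (3 × 1.02 × 10²⁶))^(1/3)
    = 1.46 × 10⁷ m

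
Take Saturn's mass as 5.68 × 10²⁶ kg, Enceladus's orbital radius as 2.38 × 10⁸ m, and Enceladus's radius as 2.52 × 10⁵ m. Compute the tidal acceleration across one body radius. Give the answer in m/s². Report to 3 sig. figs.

Δg = 2GMr/d³
   = 2 × (6.674 × 10⁻¹¹) × (5.68 × 10²⁶) × (2.52 × 10⁵) / (2.38 × 10⁸)³
   = 1.42 × 10⁻³ m/s²

1.42 × 10⁻³ m/s²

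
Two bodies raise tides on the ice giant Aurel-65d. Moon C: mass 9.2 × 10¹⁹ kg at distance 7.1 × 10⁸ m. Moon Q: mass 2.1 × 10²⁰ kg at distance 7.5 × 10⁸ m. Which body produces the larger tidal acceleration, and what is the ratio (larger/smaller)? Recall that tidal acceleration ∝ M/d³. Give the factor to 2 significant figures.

Moon Q, by a factor of ≈ 1.9

The tide-raising term goes as M/d³ (the gradient of a 1/d² field).
Moon C: (9.2 × 10¹⁹) / (7.1 × 10⁸)³ = 2.570 × 10⁻⁷
Moon Q: (2.1 × 10²⁰) / (7.5 × 10⁸)³ = 4.978 × 10⁻⁷
Ratio (larger/smaller) = 1.9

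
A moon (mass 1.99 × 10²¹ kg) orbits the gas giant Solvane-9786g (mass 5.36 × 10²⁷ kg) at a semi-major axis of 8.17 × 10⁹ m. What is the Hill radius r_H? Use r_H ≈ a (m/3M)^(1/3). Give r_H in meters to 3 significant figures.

4.07 × 10⁷ m

r_H ≈ a (m/3M)^(1/3)
    = (8.17 × 10⁹) × (1.99 × 10²¹ / (3 × 5.36 × 10²⁷))^(1/3)
    = 4.07 × 10⁷ m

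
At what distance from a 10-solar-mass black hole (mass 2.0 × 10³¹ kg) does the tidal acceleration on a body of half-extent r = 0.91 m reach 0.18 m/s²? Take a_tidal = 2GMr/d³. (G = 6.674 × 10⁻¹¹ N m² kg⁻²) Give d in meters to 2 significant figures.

2GMr/d³ = a_tidal  ⇒  d = (2GMr / a_tidal)^(1/3)
d = (2 × 6.674×10⁻¹¹ × (2.0 × 10³¹) × (0.91) / (0.18))^(1/3)
  = 2.4 × 10⁷ m

2.4 × 10⁷ m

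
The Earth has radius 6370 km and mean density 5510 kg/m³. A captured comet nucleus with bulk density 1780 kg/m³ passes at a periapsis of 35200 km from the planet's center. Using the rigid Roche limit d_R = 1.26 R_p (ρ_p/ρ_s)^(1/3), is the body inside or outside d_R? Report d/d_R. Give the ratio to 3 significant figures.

d_R = 1.26 × (6370 km) × (5510/1780)^(1/3) = 11700 km
d/d_R = (35200) / (11700) = 3.01
Since d/d_R > 1, the body is outside the Roche limit.

outside; d/d_R ≈ 3.01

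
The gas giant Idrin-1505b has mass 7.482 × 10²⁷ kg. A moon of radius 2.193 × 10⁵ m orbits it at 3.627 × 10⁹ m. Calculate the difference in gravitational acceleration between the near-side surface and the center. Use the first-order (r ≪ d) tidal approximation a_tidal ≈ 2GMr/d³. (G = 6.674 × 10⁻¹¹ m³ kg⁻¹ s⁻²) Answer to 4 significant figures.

4.590 × 10⁻⁶ m/s²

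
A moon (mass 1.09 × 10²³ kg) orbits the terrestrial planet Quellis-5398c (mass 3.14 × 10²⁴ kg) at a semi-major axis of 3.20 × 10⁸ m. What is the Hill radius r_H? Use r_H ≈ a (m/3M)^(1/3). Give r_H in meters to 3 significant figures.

7.24 × 10⁷ m

r_H ≈ a (m/3M)^(1/3)
    = (3.20 × 10⁸) × (1.09 × 10²³ / (3 × 3.14 × 10²⁴))^(1/3)
    = 7.24 × 10⁷ m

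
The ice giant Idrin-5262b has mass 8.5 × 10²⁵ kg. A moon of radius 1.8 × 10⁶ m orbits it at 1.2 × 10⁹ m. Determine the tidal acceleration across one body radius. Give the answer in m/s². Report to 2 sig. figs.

a_tidal = 2GMr/d³
        = 2 × (6.674 × 10⁻¹¹) × (8.5 × 10²⁵) × (1.8 × 10⁶) / (1.2 × 10⁹)³
        = 1.2 × 10⁻⁵ m/s²

1.2 × 10⁻⁵ m/s²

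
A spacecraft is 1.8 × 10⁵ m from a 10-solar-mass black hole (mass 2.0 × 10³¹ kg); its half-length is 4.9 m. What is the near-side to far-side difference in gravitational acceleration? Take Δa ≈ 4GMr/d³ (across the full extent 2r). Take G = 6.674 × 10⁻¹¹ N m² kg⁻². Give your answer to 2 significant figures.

Δg = 4GMr/d³
   = 4 × (6.674 × 10⁻¹¹) × (2.0 × 10³¹) × (4.9) / (1.8 × 10⁵)³
   = 4.5 × 10⁶ m/s²

4.5 × 10⁶ m/s²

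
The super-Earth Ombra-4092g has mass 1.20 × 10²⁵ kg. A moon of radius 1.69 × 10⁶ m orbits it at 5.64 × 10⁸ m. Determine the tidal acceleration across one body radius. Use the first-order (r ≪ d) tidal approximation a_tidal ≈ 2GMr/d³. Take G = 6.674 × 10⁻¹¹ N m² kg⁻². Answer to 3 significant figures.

1.51 × 10⁻⁵ m/s²

a_tidal = 2GMr/d³
        = 2 × (6.674 × 10⁻¹¹) × (1.20 × 10²⁵) × (1.69 × 10⁶) / (5.64 × 10⁸)³
        = 1.51 × 10⁻⁵ m/s²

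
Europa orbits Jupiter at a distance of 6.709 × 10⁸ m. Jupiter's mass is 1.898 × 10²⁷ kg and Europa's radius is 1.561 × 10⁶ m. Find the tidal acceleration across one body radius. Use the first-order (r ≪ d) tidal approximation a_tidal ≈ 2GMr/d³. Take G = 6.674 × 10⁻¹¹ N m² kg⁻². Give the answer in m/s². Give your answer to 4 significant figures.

The tidal stretch is the gradient of GM/d² times the body's extent r, hence the 1/d³ dependence.
Δg = 2GMr/d³
   = 2 × (6.674 × 10⁻¹¹) × (1.898 × 10²⁷) × (1.561 × 10⁶) / (6.709 × 10⁸)³
   = 1.310 × 10⁻³ m/s²

1.310 × 10⁻³ m/s²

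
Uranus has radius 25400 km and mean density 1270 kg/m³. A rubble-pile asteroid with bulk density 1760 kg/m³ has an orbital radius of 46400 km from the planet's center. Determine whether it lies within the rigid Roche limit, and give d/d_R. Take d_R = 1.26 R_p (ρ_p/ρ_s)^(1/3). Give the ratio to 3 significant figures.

d_R = 1.26 × (25400 km) × (1270/1760)^(1/3) = 28710 km
d/d_R = (46400) / (28710) = 1.62
Since d/d_R > 1, the body is outside the Roche limit.

outside; d/d_R ≈ 1.62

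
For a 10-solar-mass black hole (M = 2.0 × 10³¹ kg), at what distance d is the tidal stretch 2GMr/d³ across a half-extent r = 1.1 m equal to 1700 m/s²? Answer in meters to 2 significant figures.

1.2 × 10⁶ m

2GMr/d³ = a_tidal  ⇒  d = (2GMr / a_tidal)^(1/3)
d = (2 × 6.674×10⁻¹¹ × (2.0 × 10³¹) × (1.1) / (1700))^(1/3)
  = 1.2 × 10⁶ m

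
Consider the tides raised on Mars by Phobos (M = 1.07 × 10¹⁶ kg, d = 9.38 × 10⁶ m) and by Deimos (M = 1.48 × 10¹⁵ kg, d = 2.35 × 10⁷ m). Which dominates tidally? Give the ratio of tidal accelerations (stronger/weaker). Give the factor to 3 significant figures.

Phobos, by a factor of ≈ 114

The tide-raising term goes as M/d³ (the gradient of a 1/d² field).
Phobos: (1.07 × 10¹⁶) / (9.38 × 10⁶)³ = 1.297 × 10⁻⁵
Deimos: (1.48 × 10¹⁵) / (2.35 × 10⁷)³ = 1.140 × 10⁻⁷
Ratio (larger/smaller) = 114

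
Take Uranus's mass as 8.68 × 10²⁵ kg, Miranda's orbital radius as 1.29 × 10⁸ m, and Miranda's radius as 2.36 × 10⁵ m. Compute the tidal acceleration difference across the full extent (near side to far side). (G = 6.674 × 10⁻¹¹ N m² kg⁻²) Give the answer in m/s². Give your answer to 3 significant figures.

Δg = 4GMr/d³
   = 4 × (6.674 × 10⁻¹¹) × (8.68 × 10²⁵) × (2.36 × 10⁵) / (1.29 × 10⁸)³
   = 2.55 × 10⁻³ m/s²

2.55 × 10⁻³ m/s²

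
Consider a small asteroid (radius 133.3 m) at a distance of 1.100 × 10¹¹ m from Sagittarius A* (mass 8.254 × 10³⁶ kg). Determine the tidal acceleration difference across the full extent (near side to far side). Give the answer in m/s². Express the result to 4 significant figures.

2.207 × 10⁻⁴ m/s²

a_tidal = 4GMr/d³
        = 4 × (6.674 × 10⁻¹¹) × (8.254 × 10³⁶) × (133.3) / (1.100 × 10¹¹)³
        = 2.207 × 10⁻⁴ m/s²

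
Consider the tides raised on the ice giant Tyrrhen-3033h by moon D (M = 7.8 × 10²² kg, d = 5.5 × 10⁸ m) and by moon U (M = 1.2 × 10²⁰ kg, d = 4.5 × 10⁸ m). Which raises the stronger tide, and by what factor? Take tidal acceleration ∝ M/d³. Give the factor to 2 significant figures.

Tidal acceleration ∝ M/d³, so compare M/d³ for each.
Moon D: (7.8 × 10²²) / (5.5 × 10⁸)³ = 4.688 × 10⁻⁴
Moon U: (1.2 × 10²⁰) / (4.5 × 10⁸)³ = 1.317 × 10⁻⁶
Ratio (larger/smaller) = 360

Moon D, by a factor of ≈ 360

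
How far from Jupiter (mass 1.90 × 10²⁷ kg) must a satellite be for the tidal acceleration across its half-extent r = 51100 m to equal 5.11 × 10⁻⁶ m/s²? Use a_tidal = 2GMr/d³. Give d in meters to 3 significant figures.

1.36 × 10⁹ m

2GMr/d³ = a_tidal  ⇒  d = (2GMr / a_tidal)^(1/3)
d = (2 × 6.674×10⁻¹¹ × (1.90 × 10²⁷) × (51100) / (5.11 × 10⁻⁶))^(1/3)
  = 1.36 × 10⁹ m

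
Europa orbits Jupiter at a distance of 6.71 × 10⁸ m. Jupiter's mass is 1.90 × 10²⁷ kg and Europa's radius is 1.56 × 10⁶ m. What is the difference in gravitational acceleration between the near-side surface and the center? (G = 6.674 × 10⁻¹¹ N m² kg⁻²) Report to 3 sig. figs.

a_tidal = 2GMr/d³
        = 2 × (6.674 × 10⁻¹¹) × (1.90 × 10²⁷) × (1.56 × 10⁶) / (6.71 × 10⁸)³
        = 1.31 × 10⁻³ m/s²

1.31 × 10⁻³ m/s²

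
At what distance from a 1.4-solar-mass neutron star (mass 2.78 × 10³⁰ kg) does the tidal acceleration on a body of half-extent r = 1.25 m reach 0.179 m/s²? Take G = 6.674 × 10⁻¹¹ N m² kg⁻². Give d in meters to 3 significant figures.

1.37 × 10⁷ m

2GMr/d³ = a_tidal  ⇒  d = (2GMr / a_tidal)^(1/3)
d = (2 × 6.674×10⁻¹¹ × (2.78 × 10³⁰) × (1.25) / (0.179))^(1/3)
  = 1.37 × 10⁷ m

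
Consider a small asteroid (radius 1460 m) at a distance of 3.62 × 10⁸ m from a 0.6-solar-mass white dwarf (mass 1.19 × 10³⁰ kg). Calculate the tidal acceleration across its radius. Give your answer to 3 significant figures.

Δg = 2GMr/d³
   = 2 × (6.674 × 10⁻¹¹) × (1.19 × 10³⁰) × (1460) / (3.62 × 10⁸)³
   = 4.89 × 10⁻³ m/s²

4.89 × 10⁻³ m/s²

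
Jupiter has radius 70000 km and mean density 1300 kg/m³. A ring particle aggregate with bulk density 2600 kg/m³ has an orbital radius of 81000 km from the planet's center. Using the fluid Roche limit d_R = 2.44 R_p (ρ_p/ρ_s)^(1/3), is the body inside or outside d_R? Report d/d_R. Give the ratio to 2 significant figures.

d_R = 2.44 × (70000 km) × (1300/2600)^(1/3) = 1.356 × 10⁵ km
d/d_R = (81000) / (1.356 × 10⁵) = 0.60
Since d/d_R < 1, the body is inside the Roche limit.

inside; d/d_R ≈ 0.60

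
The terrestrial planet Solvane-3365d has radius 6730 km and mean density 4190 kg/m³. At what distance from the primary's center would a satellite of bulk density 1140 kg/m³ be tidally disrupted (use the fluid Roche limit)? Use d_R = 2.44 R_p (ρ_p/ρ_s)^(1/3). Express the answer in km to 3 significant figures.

25300 km

d_R = 2.44 × 6730 km × (4190/1140)^(1/3)
    = 25300 km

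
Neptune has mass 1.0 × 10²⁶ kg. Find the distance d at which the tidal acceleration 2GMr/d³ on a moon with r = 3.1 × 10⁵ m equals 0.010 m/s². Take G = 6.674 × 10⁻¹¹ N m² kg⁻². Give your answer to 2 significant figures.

2GMr/d³ = a_tidal  ⇒  d = (2GMr / a_tidal)^(1/3)
d = (2 × 6.674×10⁻¹¹ × (1.0 × 10²⁶) × (3.1 × 10⁵) / (0.010))^(1/3)
  = 7.5 × 10⁷ m

7.5 × 10⁷ m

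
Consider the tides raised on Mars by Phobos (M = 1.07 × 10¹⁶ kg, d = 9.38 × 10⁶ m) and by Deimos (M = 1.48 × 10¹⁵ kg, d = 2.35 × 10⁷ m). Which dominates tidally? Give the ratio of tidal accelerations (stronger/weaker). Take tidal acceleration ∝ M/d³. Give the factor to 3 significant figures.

Tidal acceleration ∝ M/d³, so compare M/d³ for each.
Phobos: (1.07 × 10¹⁶) / (9.38 × 10⁶)³ = 1.297 × 10⁻⁵
Deimos: (1.48 × 10¹⁵) / (2.35 × 10⁷)³ = 1.140 × 10⁻⁷
Ratio (larger/smaller) = 114

Phobos, by a factor of ≈ 114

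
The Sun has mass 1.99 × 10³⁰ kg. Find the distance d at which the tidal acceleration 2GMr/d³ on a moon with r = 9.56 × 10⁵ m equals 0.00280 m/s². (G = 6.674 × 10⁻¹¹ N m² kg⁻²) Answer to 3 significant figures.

4.49 × 10⁹ m

2GMr/d³ = a_tidal  ⇒  d = (2GMr / a_tidal)^(1/3)
d = (2 × 6.674×10⁻¹¹ × (1.99 × 10³⁰) × (9.56 × 10⁵) / (0.00280))^(1/3)
  = 4.49 × 10⁹ m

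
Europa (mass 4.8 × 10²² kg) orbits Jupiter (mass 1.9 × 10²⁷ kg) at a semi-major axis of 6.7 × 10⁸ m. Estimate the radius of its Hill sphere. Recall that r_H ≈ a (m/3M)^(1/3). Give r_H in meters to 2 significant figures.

1.4 × 10⁷ m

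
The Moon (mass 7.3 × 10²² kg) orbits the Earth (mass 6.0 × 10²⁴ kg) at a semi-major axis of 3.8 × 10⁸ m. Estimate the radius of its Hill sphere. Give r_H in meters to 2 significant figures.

6.1 × 10⁷ m

r_H ≈ a (m/3M)^(1/3)
    = (3.8 × 10⁸) × (7.3 × 10²² / (3 × 6.0 × 10²⁴))^(1/3)
    = 6.1 × 10⁷ m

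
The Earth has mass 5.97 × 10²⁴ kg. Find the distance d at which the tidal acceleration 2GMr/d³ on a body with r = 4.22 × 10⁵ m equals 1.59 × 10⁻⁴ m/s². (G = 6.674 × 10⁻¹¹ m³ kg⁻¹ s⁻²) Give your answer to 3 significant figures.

1.28 × 10⁸ m

2GMr/d³ = a_tidal  ⇒  d = (2GMr / a_tidal)^(1/3)
d = (2 × 6.674×10⁻¹¹ × (5.97 × 10²⁴) × (4.22 × 10⁵) / (1.59 × 10⁻⁴))^(1/3)
  = 1.28 × 10⁸ m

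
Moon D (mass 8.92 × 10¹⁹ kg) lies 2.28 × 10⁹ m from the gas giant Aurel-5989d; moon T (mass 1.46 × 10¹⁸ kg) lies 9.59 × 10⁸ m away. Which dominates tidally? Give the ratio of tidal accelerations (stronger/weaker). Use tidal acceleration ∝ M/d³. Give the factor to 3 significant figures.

Moon D, by a factor of ≈ 4.55

Tidal stretch scales as M/d³; compute that for each body.
Moon D: (8.92 × 10¹⁹) / (2.28 × 10⁹)³ = 7.526 × 10⁻⁹
Moon T: (1.46 × 10¹⁸) / (9.59 × 10⁸)³ = 1.655 × 10⁻⁹
Ratio (larger/smaller) = 4.55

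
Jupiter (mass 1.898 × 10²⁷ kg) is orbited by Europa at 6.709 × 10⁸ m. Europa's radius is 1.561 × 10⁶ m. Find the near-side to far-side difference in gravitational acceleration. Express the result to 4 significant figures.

2.619 × 10⁻³ m/s²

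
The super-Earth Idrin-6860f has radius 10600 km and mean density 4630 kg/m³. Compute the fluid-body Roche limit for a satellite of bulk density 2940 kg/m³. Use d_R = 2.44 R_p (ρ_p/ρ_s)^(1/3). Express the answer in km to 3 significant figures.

30100 km

d_R = 2.44 × 10600 km × (4630/2940)^(1/3)
    = 30100 km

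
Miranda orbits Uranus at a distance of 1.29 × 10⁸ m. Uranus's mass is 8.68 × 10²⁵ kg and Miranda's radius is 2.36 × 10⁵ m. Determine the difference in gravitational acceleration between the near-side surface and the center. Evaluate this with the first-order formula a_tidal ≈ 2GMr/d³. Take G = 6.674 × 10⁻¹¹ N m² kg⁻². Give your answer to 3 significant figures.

1.27 × 10⁻³ m/s²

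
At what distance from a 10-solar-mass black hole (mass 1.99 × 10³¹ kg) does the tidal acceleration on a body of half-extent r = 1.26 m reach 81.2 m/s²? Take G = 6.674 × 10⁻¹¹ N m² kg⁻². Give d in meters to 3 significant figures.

2GMr/d³ = a_tidal  ⇒  d = (2GMr / a_tidal)^(1/3)
d = (2 × 6.674×10⁻¹¹ × (1.99 × 10³¹) × (1.26) / (81.2))^(1/3)
  = 3.45 × 10⁶ m

3.45 × 10⁶ m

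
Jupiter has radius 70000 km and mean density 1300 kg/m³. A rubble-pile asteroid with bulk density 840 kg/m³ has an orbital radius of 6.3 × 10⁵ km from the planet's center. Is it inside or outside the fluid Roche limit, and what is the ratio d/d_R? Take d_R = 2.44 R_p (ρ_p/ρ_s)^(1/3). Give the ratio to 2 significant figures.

d_R = 2.44 × (70000 km) × (1300/840)^(1/3) = 1.976 × 10⁵ km
d/d_R = (6.3 × 10⁵) / (1.976 × 10⁵) = 3.2
Since d/d_R > 1, the body is outside the Roche limit.

outside; d/d_R ≈ 3.2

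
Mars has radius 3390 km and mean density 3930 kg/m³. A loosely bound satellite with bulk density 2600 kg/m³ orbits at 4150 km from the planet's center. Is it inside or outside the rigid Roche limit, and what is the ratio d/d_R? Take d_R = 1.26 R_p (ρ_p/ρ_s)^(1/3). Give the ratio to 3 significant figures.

inside; d/d_R ≈ 0.847

d_R = 1.26 × (3390 km) × (3930/2600)^(1/3) = 4902 km
d/d_R = (4150) / (4902) = 0.847
Since d/d_R < 1, the body is inside the Roche limit.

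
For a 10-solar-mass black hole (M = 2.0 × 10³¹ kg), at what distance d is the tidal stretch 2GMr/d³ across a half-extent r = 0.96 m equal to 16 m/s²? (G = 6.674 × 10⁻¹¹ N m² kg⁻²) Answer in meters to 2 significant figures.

2GMr/d³ = a_tidal  ⇒  d = (2GMr / a_tidal)^(1/3)
d = (2 × 6.674×10⁻¹¹ × (2.0 × 10³¹) × (0.96) / (16))^(1/3)
  = 5.4 × 10⁶ m

5.4 × 10⁶ m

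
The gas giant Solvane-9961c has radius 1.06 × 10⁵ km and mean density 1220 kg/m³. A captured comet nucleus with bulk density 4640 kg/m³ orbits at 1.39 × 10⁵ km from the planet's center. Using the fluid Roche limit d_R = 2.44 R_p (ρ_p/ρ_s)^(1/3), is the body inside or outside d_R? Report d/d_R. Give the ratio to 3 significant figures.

inside; d/d_R ≈ 0.839

d_R = 2.44 × (1.06 × 10⁵ km) × (1220/4640)^(1/3) = 1.657 × 10⁵ km
d/d_R = (1.39 × 10⁵) / (1.657 × 10⁵) = 0.839
Since d/d_R < 1, the body is inside the Roche limit.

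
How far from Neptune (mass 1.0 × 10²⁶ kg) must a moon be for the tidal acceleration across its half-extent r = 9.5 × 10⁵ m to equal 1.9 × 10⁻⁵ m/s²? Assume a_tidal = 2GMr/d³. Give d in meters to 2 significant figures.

8.7 × 10⁸ m

2GMr/d³ = a_tidal  ⇒  d = (2GMr / a_tidal)^(1/3)
d = (2 × 6.674×10⁻¹¹ × (1.0 × 10²⁶) × (9.5 × 10⁵) / (1.9 × 10⁻⁵))^(1/3)
  = 8.7 × 10⁸ m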